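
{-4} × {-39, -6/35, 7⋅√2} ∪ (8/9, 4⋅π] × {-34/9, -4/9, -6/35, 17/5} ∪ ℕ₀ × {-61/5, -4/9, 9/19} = (ℕ₀ × {-61/5, -4/9, 9/19}) ∪ ({-4} × {-39, -6/35, 7⋅√2}) ∪ ((8/9, 4⋅π] × {-34/9, -4/9, -6/35, 17/5})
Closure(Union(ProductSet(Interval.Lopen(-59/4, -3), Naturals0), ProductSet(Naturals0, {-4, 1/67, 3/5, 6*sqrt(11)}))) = Union(ProductSet(Interval(-59/4, -3), Naturals0), ProductSet(Naturals0, {-4, 1/67, 3/5, 6*sqrt(11)}))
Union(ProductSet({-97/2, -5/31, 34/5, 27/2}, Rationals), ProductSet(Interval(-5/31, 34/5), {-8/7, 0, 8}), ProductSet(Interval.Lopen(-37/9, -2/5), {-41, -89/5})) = Union(ProductSet({-97/2, -5/31, 34/5, 27/2}, Rationals), ProductSet(Interval.Lopen(-37/9, -2/5), {-41, -89/5}), ProductSet(Interval(-5/31, 34/5), {-8/7, 0, 8}))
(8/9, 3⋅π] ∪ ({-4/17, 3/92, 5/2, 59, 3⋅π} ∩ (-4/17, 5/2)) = {3/92} ∪ (8/9, 3⋅π]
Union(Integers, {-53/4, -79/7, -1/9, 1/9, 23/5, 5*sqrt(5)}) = Union({-53/4, -79/7, -1/9, 1/9, 23/5, 5*sqrt(5)}, Integers)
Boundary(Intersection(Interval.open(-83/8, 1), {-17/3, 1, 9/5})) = {-17/3}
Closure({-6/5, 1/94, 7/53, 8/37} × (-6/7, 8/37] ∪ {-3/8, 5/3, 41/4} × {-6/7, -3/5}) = ({-3/8, 5/3, 41/4} × {-6/7, -3/5}) ∪ ({-6/5, 1/94, 7/53, 8/37} × [-6/7, 8/37])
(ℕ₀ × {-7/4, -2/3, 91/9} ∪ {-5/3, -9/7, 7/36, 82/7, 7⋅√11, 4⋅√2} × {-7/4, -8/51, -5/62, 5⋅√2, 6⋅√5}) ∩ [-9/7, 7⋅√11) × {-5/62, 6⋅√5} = {-9/7, 7/36, 82/7, 4⋅√2} × {-5/62, 6⋅√5}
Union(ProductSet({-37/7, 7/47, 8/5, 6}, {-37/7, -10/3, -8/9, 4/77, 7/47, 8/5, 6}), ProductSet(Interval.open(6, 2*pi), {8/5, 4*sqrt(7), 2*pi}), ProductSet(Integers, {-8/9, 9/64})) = Union(ProductSet({-37/7, 7/47, 8/5, 6}, {-37/7, -10/3, -8/9, 4/77, 7/47, 8/5, 6}), ProductSet(Integers, {-8/9, 9/64}), ProductSet(Interval.open(6, 2*pi), {8/5, 4*sqrt(7), 2*pi}))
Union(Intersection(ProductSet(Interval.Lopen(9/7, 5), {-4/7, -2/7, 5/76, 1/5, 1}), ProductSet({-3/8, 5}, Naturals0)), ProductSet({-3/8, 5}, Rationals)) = ProductSet({-3/8, 5}, Rationals)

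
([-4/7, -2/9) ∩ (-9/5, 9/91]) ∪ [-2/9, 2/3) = [-4/7, 2/3)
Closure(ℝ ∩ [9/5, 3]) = [9/5, 3]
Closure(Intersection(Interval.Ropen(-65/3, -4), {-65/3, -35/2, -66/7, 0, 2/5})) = {-65/3, -35/2, -66/7}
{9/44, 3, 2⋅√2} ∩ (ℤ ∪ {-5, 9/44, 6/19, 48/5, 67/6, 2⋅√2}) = {9/44, 3, 2⋅√2}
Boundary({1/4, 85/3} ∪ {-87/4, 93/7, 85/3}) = {-87/4, 1/4, 93/7, 85/3}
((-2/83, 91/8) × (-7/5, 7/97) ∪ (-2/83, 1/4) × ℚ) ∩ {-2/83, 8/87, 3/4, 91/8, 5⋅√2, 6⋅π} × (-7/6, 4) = ({8/87} × (ℚ ∩ (-7/6, 4))) ∪ ({8/87, 3/4, 5⋅√2} × (-7/6, 7/97))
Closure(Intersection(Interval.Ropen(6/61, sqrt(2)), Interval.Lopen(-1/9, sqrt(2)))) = Interval(6/61, sqrt(2))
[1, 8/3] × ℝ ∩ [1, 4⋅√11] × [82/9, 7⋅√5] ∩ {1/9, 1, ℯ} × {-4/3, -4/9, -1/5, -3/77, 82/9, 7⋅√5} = {1} × {82/9, 7⋅√5}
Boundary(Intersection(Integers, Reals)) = Integers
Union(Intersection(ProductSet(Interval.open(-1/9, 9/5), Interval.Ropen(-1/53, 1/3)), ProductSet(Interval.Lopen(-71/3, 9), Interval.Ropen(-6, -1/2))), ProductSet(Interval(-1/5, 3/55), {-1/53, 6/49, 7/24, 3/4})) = ProductSet(Interval(-1/5, 3/55), {-1/53, 6/49, 7/24, 3/4})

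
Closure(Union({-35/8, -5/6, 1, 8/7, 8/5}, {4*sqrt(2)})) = {-35/8, -5/6, 1, 8/7, 8/5, 4*sqrt(2)}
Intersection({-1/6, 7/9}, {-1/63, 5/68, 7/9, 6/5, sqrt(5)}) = {7/9}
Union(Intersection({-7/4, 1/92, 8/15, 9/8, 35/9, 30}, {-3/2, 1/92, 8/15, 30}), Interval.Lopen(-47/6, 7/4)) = Union({30}, Interval.Lopen(-47/6, 7/4))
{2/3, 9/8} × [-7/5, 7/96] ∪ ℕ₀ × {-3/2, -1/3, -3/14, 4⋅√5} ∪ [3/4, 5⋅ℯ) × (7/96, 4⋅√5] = ({2/3, 9/8} × [-7/5, 7/96]) ∪ (ℕ₀ × {-3/2, -1/3, -3/14, 4⋅√5}) ∪ ([3/4, 5⋅ℯ) × (7/96, 4⋅√5])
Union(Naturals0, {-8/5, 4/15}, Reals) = Reals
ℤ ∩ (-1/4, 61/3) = {0, 1, …, 20}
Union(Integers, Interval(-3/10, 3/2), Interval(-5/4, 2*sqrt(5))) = Union(Integers, Interval(-5/4, 2*sqrt(5)))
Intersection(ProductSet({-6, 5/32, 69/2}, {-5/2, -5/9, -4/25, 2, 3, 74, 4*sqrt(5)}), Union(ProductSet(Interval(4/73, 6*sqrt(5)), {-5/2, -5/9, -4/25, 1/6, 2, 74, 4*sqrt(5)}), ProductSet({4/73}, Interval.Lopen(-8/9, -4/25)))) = ProductSet({5/32}, {-5/2, -5/9, -4/25, 2, 74, 4*sqrt(5)})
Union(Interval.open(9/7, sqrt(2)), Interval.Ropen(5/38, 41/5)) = Interval.Ropen(5/38, 41/5)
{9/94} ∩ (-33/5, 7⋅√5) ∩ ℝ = {9/94}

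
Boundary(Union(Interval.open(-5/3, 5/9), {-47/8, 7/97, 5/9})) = {-47/8, -5/3, 5/9}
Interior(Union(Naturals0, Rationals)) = EmptySet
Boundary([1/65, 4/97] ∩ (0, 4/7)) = {1/65, 4/97}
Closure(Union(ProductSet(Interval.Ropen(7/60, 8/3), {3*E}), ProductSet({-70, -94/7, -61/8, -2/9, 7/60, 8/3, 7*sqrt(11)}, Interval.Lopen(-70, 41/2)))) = Union(ProductSet({-70, -94/7, -61/8, -2/9, 7/60, 8/3, 7*sqrt(11)}, Interval(-70, 41/2)), ProductSet(Interval(7/60, 8/3), {3*E}))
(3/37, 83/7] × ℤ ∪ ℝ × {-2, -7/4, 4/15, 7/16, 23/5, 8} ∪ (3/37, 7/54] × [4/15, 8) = ((3/37, 83/7] × ℤ) ∪ (ℝ × {-2, -7/4, 4/15, 7/16, 23/5, 8}) ∪ ((3/37, 7/54] × [4/15, 8))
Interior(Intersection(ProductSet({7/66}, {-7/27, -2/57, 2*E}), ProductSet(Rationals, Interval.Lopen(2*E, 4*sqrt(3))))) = EmptySet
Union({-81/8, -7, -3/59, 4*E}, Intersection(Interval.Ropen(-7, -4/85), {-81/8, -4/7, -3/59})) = {-81/8, -7, -4/7, -3/59, 4*E}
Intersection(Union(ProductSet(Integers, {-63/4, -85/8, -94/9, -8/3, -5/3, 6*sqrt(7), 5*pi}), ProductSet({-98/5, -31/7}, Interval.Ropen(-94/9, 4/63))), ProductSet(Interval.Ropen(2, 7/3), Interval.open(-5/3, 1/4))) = EmptySet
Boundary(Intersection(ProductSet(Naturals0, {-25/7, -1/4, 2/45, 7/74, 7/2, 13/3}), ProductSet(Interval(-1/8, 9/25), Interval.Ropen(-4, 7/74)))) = ProductSet(Range(0, 1, 1), {-25/7, -1/4, 2/45})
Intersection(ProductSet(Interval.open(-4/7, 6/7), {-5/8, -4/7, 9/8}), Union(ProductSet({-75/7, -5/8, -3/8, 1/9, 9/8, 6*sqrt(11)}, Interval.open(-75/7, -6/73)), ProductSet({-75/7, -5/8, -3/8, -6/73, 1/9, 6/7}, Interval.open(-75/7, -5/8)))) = ProductSet({-3/8, 1/9}, {-5/8, -4/7})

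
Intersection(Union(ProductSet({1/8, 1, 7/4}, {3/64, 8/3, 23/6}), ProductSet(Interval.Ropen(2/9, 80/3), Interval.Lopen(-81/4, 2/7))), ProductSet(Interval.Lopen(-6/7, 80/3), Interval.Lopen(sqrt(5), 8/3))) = ProductSet({1/8, 1, 7/4}, {8/3})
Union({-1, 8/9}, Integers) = Union({8/9}, Integers)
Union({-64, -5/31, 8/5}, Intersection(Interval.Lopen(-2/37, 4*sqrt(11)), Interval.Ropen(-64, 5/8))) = Union({-64, -5/31, 8/5}, Interval.open(-2/37, 5/8))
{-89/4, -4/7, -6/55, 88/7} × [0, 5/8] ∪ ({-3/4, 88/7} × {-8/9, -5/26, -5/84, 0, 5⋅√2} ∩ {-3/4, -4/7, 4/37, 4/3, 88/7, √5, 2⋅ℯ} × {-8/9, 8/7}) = ({-3/4, 88/7} × {-8/9}) ∪ ({-89/4, -4/7, -6/55, 88/7} × [0, 5/8])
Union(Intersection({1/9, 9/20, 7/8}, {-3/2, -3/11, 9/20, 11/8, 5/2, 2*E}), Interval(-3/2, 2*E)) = Interval(-3/2, 2*E)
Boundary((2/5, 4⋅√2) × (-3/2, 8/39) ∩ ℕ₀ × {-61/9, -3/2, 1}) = ∅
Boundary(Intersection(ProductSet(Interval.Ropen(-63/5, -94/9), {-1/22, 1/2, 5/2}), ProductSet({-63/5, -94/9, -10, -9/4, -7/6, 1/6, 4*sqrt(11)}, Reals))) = ProductSet({-63/5}, {-1/22, 1/2, 5/2})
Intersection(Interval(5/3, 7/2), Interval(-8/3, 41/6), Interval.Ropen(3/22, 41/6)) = Interval(5/3, 7/2)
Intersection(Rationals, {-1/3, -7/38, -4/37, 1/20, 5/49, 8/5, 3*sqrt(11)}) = {-1/3, -7/38, -4/37, 1/20, 5/49, 8/5}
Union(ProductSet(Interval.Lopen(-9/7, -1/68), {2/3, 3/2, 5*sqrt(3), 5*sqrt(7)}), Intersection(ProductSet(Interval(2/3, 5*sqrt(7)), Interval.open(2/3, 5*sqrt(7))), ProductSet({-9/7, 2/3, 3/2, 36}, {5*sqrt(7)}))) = ProductSet(Interval.Lopen(-9/7, -1/68), {2/3, 3/2, 5*sqrt(3), 5*sqrt(7)})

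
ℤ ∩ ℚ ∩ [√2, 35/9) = {2, 3}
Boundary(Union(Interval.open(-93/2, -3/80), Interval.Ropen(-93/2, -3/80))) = {-93/2, -3/80}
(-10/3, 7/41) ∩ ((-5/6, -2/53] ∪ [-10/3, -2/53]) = (-10/3, -2/53]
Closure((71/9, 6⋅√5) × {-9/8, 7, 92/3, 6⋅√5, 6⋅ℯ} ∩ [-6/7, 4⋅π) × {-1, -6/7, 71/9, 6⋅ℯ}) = [71/9, 4⋅π] × {6⋅ℯ}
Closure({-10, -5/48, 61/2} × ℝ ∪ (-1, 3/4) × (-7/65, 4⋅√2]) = ({-10, -5/48, 61/2} × ℝ) ∪ ({-1, 3/4} × [-7/65, 4⋅√2]) ∪ ([-1, 3/4] × {-7/65, 4⋅√2}) ∪ ((-1, 3/4) × (-7/65, 4⋅√2])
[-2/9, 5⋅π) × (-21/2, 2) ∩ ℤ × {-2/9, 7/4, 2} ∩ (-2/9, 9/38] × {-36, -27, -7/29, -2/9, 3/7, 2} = {0} × {-2/9}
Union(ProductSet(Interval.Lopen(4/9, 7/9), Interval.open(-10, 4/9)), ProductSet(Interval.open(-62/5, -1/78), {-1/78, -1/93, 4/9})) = Union(ProductSet(Interval.open(-62/5, -1/78), {-1/78, -1/93, 4/9}), ProductSet(Interval.Lopen(4/9, 7/9), Interval.open(-10, 4/9)))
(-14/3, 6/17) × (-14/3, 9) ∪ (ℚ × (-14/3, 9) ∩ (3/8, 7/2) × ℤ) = ((-14/3, 6/17) × (-14/3, 9)) ∪ ((ℚ ∩ (3/8, 7/2)) × {-4, -3, …, 8})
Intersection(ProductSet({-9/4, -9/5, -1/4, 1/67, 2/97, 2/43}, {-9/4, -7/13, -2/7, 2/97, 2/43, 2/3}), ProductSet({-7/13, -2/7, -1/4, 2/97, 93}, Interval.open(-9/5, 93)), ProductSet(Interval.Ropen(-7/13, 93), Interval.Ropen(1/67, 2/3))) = ProductSet({-1/4, 2/97}, {2/97, 2/43})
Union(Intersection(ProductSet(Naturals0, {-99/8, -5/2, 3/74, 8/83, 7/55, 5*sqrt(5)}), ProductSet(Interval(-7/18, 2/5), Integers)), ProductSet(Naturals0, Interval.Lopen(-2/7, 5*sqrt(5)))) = ProductSet(Naturals0, Interval.Lopen(-2/7, 5*sqrt(5)))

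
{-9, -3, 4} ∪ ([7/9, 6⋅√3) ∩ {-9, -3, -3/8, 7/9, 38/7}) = {-9, -3, 7/9, 4, 38/7}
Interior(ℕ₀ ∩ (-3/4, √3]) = ∅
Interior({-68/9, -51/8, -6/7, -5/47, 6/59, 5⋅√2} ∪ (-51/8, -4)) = (-51/8, -4)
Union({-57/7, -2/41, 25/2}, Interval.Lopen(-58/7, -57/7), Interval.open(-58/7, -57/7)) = Union({-2/41, 25/2}, Interval.Lopen(-58/7, -57/7))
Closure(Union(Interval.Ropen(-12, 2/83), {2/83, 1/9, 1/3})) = Union({1/9, 1/3}, Interval(-12, 2/83))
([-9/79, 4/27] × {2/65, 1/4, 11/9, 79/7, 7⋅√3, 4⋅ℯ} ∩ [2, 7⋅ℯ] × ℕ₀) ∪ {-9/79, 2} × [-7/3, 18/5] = {-9/79, 2} × [-7/3, 18/5]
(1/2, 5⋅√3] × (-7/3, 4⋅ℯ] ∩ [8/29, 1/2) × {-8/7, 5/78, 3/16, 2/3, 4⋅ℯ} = ∅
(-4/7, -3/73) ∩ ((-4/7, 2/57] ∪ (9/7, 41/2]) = (-4/7, -3/73)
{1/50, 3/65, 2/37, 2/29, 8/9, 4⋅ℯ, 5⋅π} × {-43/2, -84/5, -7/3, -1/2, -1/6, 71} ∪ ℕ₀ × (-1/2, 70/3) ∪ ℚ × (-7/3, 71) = (ℚ × (-7/3, 71)) ∪ ({1/50, 3/65, 2/37, 2/29, 8/9, 4⋅ℯ, 5⋅π} × {-43/2, -84/5, -7/3, -1/2, -1/6, 71})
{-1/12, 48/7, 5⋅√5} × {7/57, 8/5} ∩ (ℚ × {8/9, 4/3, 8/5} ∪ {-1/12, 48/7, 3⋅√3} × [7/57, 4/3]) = {-1/12, 48/7} × {7/57, 8/5}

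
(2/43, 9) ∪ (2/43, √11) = (2/43, 9)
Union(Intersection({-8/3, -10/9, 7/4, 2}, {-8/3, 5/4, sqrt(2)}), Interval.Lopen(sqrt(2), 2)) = Union({-8/3}, Interval.Lopen(sqrt(2), 2))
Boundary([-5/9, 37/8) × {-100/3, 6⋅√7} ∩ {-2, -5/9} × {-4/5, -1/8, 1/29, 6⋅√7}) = {-5/9} × {6⋅√7}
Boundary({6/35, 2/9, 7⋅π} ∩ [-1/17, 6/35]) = {6/35}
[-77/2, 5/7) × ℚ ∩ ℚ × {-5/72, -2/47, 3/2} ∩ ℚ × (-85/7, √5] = (ℚ ∩ [-77/2, 5/7)) × {-5/72, -2/47, 3/2}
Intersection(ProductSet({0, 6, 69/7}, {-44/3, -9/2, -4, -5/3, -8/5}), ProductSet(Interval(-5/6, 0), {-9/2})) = ProductSet({0}, {-9/2})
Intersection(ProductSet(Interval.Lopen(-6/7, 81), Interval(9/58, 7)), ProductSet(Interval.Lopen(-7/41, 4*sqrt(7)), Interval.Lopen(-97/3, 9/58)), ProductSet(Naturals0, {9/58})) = ProductSet(Range(0, 11, 1), {9/58})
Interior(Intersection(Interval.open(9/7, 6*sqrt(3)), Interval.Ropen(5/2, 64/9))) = Interval.open(5/2, 64/9)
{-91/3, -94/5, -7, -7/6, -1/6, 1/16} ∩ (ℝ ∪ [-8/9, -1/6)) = {-91/3, -94/5, -7, -7/6, -1/6, 1/16}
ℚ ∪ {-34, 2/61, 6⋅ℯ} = ℚ ∪ {6⋅ℯ}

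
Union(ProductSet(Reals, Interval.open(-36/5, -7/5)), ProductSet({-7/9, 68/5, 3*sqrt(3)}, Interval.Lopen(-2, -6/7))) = Union(ProductSet({-7/9, 68/5, 3*sqrt(3)}, Interval.Lopen(-2, -6/7)), ProductSet(Reals, Interval.open(-36/5, -7/5)))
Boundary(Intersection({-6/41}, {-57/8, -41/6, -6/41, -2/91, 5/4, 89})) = {-6/41}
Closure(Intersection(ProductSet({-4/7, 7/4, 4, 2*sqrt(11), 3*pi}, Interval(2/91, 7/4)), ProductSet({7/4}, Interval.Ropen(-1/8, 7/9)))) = ProductSet({7/4}, Interval(2/91, 7/9))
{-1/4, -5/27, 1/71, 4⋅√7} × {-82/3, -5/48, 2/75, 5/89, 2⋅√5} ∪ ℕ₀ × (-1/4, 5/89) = (ℕ₀ × (-1/4, 5/89)) ∪ ({-1/4, -5/27, 1/71, 4⋅√7} × {-82/3, -5/48, 2/75, 5/89, 2⋅√5})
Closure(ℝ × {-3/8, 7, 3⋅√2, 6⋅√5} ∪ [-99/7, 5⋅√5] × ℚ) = ([-99/7, 5⋅√5] × ℝ) ∪ (ℝ × {-3/8, 7, 3⋅√2, 6⋅√5})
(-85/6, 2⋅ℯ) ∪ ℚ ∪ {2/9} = ℚ ∪ [-85/6, 2⋅ℯ)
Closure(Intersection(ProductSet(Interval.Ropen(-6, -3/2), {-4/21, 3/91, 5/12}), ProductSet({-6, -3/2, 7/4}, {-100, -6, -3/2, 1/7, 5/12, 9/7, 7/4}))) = ProductSet({-6}, {5/12})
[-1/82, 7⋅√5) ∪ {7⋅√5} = [-1/82, 7⋅√5]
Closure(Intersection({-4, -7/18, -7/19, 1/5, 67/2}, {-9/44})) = EmptySet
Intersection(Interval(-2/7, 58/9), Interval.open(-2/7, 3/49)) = Interval.open(-2/7, 3/49)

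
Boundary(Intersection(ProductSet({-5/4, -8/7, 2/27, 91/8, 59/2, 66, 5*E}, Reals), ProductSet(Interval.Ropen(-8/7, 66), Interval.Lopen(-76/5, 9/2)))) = ProductSet({-8/7, 2/27, 91/8, 59/2, 5*E}, Interval(-76/5, 9/2))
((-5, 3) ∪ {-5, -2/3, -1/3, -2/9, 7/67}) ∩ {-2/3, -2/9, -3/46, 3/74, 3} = {-2/3, -2/9, -3/46, 3/74}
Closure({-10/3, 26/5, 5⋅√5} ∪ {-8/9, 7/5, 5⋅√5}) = {-10/3, -8/9, 7/5, 26/5, 5⋅√5}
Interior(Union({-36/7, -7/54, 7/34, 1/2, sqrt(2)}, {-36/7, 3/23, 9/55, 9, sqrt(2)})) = EmptySet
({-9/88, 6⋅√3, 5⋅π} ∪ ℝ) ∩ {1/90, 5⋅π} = {1/90, 5⋅π}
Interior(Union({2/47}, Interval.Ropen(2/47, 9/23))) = Interval.open(2/47, 9/23)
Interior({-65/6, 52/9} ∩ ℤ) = ∅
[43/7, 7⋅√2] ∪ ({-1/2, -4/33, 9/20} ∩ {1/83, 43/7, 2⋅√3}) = [43/7, 7⋅√2]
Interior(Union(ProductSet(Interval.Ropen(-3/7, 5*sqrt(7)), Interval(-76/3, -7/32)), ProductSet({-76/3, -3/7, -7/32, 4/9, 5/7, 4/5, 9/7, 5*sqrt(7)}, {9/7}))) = ProductSet(Interval.open(-3/7, 5*sqrt(7)), Interval.open(-76/3, -7/32))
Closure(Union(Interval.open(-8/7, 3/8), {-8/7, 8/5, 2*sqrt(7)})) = Union({8/5, 2*sqrt(7)}, Interval(-8/7, 3/8))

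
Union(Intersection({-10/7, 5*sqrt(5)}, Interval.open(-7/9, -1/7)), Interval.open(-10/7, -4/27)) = Interval.open(-10/7, -4/27)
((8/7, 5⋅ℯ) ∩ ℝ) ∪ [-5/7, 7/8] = [-5/7, 7/8] ∪ (8/7, 5⋅ℯ)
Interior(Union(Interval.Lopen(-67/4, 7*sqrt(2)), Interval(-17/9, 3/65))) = Interval.open(-67/4, 7*sqrt(2))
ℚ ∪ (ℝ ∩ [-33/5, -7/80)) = ℚ ∪ [-33/5, -7/80]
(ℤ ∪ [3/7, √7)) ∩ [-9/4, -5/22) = {-2, -1}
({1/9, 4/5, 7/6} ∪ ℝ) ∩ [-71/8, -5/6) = [-71/8, -5/6)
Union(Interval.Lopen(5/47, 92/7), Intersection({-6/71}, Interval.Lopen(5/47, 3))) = Interval.Lopen(5/47, 92/7)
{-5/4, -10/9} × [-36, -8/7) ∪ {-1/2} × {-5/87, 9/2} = ({-1/2} × {-5/87, 9/2}) ∪ ({-5/4, -10/9} × [-36, -8/7))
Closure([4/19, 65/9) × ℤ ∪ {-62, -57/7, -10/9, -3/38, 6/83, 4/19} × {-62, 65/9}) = ([4/19, 65/9] × ℤ) ∪ ({-62, -57/7, -10/9, -3/38, 6/83, 4/19} × {-62, 65/9})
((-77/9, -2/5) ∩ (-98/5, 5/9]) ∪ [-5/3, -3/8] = (-77/9, -3/8]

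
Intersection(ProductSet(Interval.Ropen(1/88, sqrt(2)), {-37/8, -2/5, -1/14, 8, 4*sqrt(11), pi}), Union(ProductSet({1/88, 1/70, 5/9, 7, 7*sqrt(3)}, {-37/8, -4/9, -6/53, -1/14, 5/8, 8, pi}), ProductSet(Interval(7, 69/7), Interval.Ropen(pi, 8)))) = ProductSet({1/88, 1/70, 5/9}, {-37/8, -1/14, 8, pi})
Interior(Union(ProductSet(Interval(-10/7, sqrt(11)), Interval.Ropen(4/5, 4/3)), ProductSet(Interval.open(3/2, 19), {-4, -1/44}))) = ProductSet(Interval.open(-10/7, sqrt(11)), Interval.open(4/5, 4/3))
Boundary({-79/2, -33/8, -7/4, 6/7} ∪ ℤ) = ℤ ∪ {-79/2, -33/8, -7/4, 6/7}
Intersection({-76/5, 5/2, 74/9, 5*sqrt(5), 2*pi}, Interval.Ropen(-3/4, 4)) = {5/2}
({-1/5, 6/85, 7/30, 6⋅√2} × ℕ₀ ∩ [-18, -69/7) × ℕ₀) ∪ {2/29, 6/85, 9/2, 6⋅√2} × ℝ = {2/29, 6/85, 9/2, 6⋅√2} × ℝ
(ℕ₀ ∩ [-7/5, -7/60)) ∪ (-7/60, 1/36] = (-7/60, 1/36]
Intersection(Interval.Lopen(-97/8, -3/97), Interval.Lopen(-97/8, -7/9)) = Interval.Lopen(-97/8, -7/9)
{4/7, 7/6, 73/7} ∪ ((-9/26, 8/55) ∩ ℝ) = (-9/26, 8/55) ∪ {4/7, 7/6, 73/7}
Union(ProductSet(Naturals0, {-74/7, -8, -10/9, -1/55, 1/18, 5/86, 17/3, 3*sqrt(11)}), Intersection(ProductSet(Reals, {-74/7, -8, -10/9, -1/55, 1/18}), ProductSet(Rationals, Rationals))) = Union(ProductSet(Naturals0, {-74/7, -8, -10/9, -1/55, 1/18, 5/86, 17/3, 3*sqrt(11)}), ProductSet(Rationals, {-74/7, -8, -10/9, -1/55, 1/18}))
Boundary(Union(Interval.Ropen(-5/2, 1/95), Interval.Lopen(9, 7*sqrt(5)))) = {-5/2, 1/95, 9, 7*sqrt(5)}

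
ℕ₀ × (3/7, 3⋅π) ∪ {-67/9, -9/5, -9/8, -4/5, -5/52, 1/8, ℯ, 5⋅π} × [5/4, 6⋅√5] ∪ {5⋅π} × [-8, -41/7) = (ℕ₀ × (3/7, 3⋅π)) ∪ ({5⋅π} × [-8, -41/7)) ∪ ({-67/9, -9/5, -9/8, -4/5, -5/52, 1/8, ℯ, 5⋅π} × [5/4, 6⋅√5])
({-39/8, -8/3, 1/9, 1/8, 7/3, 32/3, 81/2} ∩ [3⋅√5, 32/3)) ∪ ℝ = ℝ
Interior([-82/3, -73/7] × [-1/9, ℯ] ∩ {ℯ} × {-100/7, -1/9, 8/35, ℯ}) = ∅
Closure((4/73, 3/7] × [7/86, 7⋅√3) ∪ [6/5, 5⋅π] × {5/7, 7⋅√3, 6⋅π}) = ({4/73, 3/7} × [7/86, 7⋅√3]) ∪ ([4/73, 3/7] × {7/86, 7⋅√3}) ∪ ((4/73, 3/7] × [7/86, 7⋅√3)) ∪ ([6/5, 5⋅π] × {5/7, 7⋅√3, 6⋅π})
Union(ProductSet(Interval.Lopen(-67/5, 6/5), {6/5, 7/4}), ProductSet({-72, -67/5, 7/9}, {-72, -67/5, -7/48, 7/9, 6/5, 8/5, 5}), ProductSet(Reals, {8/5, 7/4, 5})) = Union(ProductSet({-72, -67/5, 7/9}, {-72, -67/5, -7/48, 7/9, 6/5, 8/5, 5}), ProductSet(Interval.Lopen(-67/5, 6/5), {6/5, 7/4}), ProductSet(Reals, {8/5, 7/4, 5}))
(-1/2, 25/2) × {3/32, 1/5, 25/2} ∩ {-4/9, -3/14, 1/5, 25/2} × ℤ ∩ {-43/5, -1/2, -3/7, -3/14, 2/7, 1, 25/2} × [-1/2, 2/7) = ∅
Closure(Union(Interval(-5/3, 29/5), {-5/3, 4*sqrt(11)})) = Union({4*sqrt(11)}, Interval(-5/3, 29/5))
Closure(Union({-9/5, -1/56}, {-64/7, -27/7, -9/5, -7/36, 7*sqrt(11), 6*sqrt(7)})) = {-64/7, -27/7, -9/5, -7/36, -1/56, 7*sqrt(11), 6*sqrt(7)}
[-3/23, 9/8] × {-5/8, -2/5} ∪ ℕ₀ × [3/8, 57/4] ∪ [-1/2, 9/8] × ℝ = ([-1/2, 9/8] × ℝ) ∪ (ℕ₀ × [3/8, 57/4])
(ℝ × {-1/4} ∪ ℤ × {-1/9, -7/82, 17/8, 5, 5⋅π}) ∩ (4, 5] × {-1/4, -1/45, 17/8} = ({5} × {17/8}) ∪ ((4, 5] × {-1/4})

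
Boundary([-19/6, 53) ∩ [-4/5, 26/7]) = {-4/5, 26/7}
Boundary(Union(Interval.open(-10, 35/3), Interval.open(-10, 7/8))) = {-10, 35/3}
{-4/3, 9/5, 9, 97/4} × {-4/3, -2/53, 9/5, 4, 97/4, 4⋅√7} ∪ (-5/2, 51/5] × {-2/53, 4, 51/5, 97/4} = ((-5/2, 51/5] × {-2/53, 4, 51/5, 97/4}) ∪ ({-4/3, 9/5, 9, 97/4} × {-4/3, -2/53, 9/5, 4, 97/4, 4⋅√7})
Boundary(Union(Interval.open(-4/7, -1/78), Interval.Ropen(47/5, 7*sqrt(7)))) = {-4/7, -1/78, 47/5, 7*sqrt(7)}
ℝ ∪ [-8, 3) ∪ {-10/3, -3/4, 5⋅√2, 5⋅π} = (-∞, ∞)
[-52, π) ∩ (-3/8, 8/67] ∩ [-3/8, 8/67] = (-3/8, 8/67]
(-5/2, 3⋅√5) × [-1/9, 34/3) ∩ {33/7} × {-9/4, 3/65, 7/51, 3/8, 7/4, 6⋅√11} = {33/7} × {3/65, 7/51, 3/8, 7/4}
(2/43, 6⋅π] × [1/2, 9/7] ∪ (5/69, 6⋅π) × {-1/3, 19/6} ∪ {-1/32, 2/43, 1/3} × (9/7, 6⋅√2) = ((5/69, 6⋅π) × {-1/3, 19/6}) ∪ ((2/43, 6⋅π] × [1/2, 9/7]) ∪ ({-1/32, 2/43, 1/3} × (9/7, 6⋅√2))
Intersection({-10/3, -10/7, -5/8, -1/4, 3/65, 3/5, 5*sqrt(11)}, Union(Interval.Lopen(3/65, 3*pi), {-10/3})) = {-10/3, 3/5}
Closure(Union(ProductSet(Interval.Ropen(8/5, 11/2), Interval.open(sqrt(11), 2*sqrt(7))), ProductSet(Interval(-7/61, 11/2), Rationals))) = Union(ProductSet(Interval(-7/61, 11/2), Union(Interval(-oo, sqrt(11)), Interval(2*sqrt(7), oo), Rationals)), ProductSet(Interval.Ropen(8/5, 11/2), Interval.open(sqrt(11), 2*sqrt(7))), ProductSet(Union({11/2}, Interval(-7/61, 8/5)), Reals))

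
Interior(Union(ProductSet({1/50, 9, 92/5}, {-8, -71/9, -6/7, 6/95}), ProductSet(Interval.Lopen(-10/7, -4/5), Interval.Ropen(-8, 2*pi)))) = ProductSet(Interval.open(-10/7, -4/5), Interval.open(-8, 2*pi))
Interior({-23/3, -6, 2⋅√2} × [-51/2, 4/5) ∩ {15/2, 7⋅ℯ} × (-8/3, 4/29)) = ∅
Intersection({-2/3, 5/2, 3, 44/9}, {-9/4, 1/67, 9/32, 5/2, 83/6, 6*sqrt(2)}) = {5/2}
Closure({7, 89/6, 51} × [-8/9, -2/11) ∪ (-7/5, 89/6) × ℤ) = ([-7/5, 89/6] × ℤ) ∪ ({7, 89/6, 51} × [-8/9, -2/11])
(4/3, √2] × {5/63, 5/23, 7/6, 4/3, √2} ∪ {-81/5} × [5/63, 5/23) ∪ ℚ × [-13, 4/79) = (ℚ × [-13, 4/79)) ∪ ({-81/5} × [5/63, 5/23)) ∪ ((4/3, √2] × {5/63, 5/23, 7/6, 4/3, √2})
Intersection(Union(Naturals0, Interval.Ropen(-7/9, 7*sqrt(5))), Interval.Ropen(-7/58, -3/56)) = Interval.Ropen(-7/58, -3/56)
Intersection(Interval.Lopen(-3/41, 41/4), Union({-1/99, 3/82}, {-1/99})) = {-1/99, 3/82}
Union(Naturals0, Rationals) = Rationals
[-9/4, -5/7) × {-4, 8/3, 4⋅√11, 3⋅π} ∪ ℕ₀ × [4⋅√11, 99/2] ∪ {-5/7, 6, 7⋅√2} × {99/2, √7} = (ℕ₀ × [4⋅√11, 99/2]) ∪ ({-5/7, 6, 7⋅√2} × {99/2, √7}) ∪ ([-9/4, -5/7) × {-4, 8/3, 4⋅√11, 3⋅π})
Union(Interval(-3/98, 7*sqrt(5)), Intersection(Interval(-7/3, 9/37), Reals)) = Interval(-7/3, 7*sqrt(5))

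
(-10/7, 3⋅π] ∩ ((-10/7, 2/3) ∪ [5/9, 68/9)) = (-10/7, 68/9)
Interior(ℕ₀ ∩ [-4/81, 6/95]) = ∅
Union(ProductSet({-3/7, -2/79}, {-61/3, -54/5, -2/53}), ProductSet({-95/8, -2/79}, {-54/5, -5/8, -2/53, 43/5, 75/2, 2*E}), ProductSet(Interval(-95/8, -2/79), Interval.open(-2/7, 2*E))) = Union(ProductSet({-95/8, -2/79}, {-54/5, -5/8, -2/53, 43/5, 75/2, 2*E}), ProductSet({-3/7, -2/79}, {-61/3, -54/5, -2/53}), ProductSet(Interval(-95/8, -2/79), Interval.open(-2/7, 2*E)))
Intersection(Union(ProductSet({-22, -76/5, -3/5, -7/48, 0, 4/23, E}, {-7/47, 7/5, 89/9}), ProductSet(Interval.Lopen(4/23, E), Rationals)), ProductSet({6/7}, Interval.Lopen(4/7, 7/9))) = ProductSet({6/7}, Intersection(Interval.Lopen(4/7, 7/9), Rationals))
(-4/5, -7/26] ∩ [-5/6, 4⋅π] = (-4/5, -7/26]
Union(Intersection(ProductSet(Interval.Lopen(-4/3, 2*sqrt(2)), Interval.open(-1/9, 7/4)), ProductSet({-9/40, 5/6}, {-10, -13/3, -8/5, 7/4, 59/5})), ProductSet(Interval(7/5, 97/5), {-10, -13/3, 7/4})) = ProductSet(Interval(7/5, 97/5), {-10, -13/3, 7/4})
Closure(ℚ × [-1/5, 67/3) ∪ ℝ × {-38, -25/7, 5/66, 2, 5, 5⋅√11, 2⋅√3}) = ℝ × ({-38, -25/7} ∪ [-1/5, 67/3])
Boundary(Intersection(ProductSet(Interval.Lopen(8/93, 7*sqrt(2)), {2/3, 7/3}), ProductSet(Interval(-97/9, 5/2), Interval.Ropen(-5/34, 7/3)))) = ProductSet(Interval(8/93, 5/2), {2/3})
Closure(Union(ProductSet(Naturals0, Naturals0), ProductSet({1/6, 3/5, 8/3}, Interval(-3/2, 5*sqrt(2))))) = Union(ProductSet({1/6, 3/5, 8/3}, Interval(-3/2, 5*sqrt(2))), ProductSet(Naturals0, Naturals0))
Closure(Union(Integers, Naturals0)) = Integers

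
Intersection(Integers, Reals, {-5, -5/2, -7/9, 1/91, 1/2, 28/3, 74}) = {-5, 74}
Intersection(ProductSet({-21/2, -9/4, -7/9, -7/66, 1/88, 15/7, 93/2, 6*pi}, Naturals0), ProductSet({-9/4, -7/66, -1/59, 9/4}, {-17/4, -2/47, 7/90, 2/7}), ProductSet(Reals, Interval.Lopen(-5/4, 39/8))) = EmptySet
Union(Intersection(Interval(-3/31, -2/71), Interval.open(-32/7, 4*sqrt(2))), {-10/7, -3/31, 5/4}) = Union({-10/7, 5/4}, Interval(-3/31, -2/71))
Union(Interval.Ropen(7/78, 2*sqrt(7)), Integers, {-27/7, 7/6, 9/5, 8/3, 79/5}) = Union({-27/7, 79/5}, Integers, Interval.Ropen(7/78, 2*sqrt(7)))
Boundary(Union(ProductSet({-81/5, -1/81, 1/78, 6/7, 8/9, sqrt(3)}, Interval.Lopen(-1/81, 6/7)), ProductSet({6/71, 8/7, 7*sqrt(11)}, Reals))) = Union(ProductSet({6/71, 8/7, 7*sqrt(11)}, Reals), ProductSet({-81/5, -1/81, 1/78, 6/7, 8/9, sqrt(3)}, Interval(-1/81, 6/7)))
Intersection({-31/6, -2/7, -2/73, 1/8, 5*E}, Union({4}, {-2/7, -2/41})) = {-2/7}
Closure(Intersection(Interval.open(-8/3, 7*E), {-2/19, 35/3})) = {-2/19, 35/3}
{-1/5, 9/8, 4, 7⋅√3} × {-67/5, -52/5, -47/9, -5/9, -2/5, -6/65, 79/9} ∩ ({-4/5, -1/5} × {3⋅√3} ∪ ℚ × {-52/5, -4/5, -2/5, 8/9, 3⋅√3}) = {-1/5, 9/8, 4} × {-52/5, -2/5}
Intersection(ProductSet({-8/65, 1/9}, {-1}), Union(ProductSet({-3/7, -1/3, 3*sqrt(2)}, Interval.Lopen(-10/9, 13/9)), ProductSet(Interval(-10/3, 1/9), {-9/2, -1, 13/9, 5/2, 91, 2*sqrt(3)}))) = ProductSet({-8/65, 1/9}, {-1})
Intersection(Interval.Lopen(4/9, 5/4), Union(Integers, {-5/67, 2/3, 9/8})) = Union({2/3, 9/8}, Range(1, 2, 1))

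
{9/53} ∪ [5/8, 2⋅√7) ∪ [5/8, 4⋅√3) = {9/53} ∪ [5/8, 4⋅√3)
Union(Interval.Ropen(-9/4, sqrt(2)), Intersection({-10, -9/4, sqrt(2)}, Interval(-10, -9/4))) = Union({-10}, Interval.Ropen(-9/4, sqrt(2)))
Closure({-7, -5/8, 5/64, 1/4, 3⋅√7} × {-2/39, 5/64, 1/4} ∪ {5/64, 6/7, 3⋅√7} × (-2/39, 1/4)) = ({5/64, 6/7, 3⋅√7} × [-2/39, 1/4]) ∪ ({-7, -5/8, 5/64, 1/4, 3⋅√7} × {-2/39, 5/64, 1/4})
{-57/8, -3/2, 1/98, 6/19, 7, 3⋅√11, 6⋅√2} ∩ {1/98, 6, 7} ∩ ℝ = {1/98, 7}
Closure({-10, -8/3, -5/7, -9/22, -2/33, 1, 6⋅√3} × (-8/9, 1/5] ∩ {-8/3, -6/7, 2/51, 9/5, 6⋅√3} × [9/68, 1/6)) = {-8/3, 6⋅√3} × [9/68, 1/6]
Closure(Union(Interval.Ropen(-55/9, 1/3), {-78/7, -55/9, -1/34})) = Union({-78/7}, Interval(-55/9, 1/3))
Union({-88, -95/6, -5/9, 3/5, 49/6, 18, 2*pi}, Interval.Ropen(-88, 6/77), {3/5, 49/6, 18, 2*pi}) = Union({3/5, 49/6, 18, 2*pi}, Interval.Ropen(-88, 6/77))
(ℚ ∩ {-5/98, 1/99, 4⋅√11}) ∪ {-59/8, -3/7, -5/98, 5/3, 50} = {-59/8, -3/7, -5/98, 1/99, 5/3, 50}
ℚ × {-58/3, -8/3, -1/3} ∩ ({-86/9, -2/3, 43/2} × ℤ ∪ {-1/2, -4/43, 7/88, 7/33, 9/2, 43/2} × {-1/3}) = {-1/2, -4/43, 7/88, 7/33, 9/2, 43/2} × {-1/3}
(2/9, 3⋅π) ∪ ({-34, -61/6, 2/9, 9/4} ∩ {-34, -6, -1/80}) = {-34} ∪ (2/9, 3⋅π)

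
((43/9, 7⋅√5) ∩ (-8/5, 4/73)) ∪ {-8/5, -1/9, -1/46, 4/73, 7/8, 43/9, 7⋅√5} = {-8/5, -1/9, -1/46, 4/73, 7/8, 43/9, 7⋅√5}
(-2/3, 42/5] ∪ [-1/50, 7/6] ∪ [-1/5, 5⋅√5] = (-2/3, 5⋅√5]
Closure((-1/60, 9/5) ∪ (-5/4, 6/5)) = [-5/4, 9/5]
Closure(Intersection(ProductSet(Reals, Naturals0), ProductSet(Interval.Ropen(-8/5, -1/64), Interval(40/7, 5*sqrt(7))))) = ProductSet(Interval(-8/5, -1/64), Range(6, 14, 1))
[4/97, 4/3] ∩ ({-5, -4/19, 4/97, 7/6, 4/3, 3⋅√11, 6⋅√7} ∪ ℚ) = ℚ ∩ [4/97, 4/3]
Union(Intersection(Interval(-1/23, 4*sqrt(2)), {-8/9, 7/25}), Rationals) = Rationals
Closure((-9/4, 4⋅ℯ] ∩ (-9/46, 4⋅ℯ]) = [-9/46, 4⋅ℯ]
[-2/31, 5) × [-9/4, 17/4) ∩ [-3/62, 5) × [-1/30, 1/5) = [-3/62, 5) × [-1/30, 1/5)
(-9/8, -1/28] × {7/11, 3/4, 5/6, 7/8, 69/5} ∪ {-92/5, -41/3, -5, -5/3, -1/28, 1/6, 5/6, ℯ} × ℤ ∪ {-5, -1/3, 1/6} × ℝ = ({-5, -1/3, 1/6} × ℝ) ∪ ({-92/5, -41/3, -5, -5/3, -1/28, 1/6, 5/6, ℯ} × ℤ) ∪ ((-9/8, -1/28] × {7/11, 3/4, 5/6, 7/8, 69/5})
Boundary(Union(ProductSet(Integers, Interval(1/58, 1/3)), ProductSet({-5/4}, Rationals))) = Union(ProductSet({-5/4}, Reals), ProductSet(Integers, Interval(1/58, 1/3)))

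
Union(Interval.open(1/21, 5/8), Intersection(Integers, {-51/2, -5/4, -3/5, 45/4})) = Interval.open(1/21, 5/8)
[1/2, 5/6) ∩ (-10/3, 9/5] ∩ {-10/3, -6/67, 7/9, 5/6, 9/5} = {7/9}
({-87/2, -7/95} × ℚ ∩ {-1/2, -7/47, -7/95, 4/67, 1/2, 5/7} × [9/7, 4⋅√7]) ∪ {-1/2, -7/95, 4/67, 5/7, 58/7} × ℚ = {-1/2, -7/95, 4/67, 5/7, 58/7} × ℚ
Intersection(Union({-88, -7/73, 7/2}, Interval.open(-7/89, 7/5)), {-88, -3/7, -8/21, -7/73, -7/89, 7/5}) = {-88, -7/73}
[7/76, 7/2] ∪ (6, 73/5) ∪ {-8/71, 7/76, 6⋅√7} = {-8/71, 6⋅√7} ∪ [7/76, 7/2] ∪ (6, 73/5)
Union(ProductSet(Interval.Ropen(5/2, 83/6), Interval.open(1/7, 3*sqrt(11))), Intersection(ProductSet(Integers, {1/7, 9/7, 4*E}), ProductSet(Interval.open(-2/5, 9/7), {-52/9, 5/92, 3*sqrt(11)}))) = ProductSet(Interval.Ropen(5/2, 83/6), Interval.open(1/7, 3*sqrt(11)))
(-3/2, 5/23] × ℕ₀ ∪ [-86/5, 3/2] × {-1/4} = ((-3/2, 5/23] × ℕ₀) ∪ ([-86/5, 3/2] × {-1/4})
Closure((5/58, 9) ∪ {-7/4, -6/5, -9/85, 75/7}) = {-7/4, -6/5, -9/85, 75/7} ∪ [5/58, 9]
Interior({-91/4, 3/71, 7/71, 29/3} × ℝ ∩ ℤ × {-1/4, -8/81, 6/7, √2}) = ∅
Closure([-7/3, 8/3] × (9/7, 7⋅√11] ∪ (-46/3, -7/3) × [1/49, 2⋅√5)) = ({-46/3, -7/3} × [1/49, 2⋅√5]) ∪ ([-46/3, -7/3] × {1/49, 2⋅√5}) ∪ ((-46/3, -7/3) × [1/49, 2⋅√5)) ∪ ([-7/3, 8/3] × [9/7, 7⋅√11])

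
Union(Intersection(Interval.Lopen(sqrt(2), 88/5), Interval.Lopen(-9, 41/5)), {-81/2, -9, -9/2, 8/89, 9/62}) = Union({-81/2, -9, -9/2, 8/89, 9/62}, Interval.Lopen(sqrt(2), 41/5))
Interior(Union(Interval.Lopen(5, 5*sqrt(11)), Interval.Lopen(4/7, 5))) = Interval.open(4/7, 5*sqrt(11))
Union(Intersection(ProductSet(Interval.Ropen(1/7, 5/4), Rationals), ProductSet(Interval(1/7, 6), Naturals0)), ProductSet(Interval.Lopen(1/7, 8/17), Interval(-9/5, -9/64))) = Union(ProductSet(Interval.Lopen(1/7, 8/17), Interval(-9/5, -9/64)), ProductSet(Interval.Ropen(1/7, 5/4), Naturals0))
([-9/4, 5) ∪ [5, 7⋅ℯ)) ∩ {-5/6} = {-5/6}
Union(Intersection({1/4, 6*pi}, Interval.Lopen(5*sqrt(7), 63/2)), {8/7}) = {8/7, 6*pi}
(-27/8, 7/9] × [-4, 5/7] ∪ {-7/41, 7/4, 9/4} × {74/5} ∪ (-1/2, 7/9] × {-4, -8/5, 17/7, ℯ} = ({-7/41, 7/4, 9/4} × {74/5}) ∪ ((-27/8, 7/9] × [-4, 5/7]) ∪ ((-1/2, 7/9] × {-4, -8/5, 17/7, ℯ})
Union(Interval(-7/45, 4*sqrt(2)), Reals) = Interval(-oo, oo)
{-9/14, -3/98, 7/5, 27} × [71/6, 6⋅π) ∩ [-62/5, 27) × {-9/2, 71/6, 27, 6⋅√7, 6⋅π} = {-9/14, -3/98, 7/5} × {71/6, 6⋅√7}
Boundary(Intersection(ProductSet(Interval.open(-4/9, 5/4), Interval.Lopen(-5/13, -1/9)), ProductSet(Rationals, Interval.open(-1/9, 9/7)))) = EmptySet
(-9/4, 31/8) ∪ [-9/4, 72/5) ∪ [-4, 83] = [-4, 83]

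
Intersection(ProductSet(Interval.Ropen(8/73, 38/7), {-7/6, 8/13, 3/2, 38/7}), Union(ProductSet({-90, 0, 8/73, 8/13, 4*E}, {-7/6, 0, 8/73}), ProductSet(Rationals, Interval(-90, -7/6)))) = ProductSet(Intersection(Interval.Ropen(8/73, 38/7), Rationals), {-7/6})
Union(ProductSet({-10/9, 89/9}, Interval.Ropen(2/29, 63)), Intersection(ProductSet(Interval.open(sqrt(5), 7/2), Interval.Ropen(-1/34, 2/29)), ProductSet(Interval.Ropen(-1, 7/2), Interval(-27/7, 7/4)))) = Union(ProductSet({-10/9, 89/9}, Interval.Ropen(2/29, 63)), ProductSet(Interval.open(sqrt(5), 7/2), Interval.Ropen(-1/34, 2/29)))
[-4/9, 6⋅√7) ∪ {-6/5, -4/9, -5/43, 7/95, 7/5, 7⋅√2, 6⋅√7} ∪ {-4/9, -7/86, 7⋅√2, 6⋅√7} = {-6/5} ∪ [-4/9, 6⋅√7]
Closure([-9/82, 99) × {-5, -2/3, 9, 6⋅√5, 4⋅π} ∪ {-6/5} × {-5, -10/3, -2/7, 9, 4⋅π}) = ({-6/5} × {-5, -10/3, -2/7, 9, 4⋅π}) ∪ ([-9/82, 99] × {-5, -2/3, 9, 6⋅√5, 4⋅π})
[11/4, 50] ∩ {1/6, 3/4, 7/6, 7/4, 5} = {5}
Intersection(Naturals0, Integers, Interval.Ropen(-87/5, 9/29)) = Range(0, 1, 1)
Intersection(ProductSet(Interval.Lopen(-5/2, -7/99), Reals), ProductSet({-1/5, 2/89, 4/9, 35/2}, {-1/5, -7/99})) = ProductSet({-1/5}, {-1/5, -7/99})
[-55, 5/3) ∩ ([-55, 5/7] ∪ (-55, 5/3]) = [-55, 5/3)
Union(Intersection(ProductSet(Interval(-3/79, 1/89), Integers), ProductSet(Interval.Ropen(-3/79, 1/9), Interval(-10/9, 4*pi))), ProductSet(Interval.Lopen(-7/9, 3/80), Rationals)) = ProductSet(Interval.Lopen(-7/9, 3/80), Rationals)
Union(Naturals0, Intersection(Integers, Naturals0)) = Naturals0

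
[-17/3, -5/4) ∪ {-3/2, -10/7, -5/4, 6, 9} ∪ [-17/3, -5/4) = [-17/3, -5/4] ∪ {6, 9}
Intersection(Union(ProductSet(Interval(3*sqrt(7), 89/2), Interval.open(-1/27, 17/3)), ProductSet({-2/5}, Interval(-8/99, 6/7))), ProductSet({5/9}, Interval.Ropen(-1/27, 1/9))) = EmptySet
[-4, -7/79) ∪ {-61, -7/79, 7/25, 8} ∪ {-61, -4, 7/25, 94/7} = {-61, 7/25, 8, 94/7} ∪ [-4, -7/79]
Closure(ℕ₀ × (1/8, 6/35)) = ℕ₀ × [1/8, 6/35]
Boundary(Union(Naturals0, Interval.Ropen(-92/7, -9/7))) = Union(Complement(Naturals0, Interval.open(-92/7, -9/7)), {-92/7, -9/7})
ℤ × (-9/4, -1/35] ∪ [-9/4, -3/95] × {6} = (ℤ × (-9/4, -1/35]) ∪ ([-9/4, -3/95] × {6})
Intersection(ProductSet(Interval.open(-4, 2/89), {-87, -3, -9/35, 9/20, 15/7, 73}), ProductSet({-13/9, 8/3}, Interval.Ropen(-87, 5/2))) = ProductSet({-13/9}, {-87, -3, -9/35, 9/20, 15/7})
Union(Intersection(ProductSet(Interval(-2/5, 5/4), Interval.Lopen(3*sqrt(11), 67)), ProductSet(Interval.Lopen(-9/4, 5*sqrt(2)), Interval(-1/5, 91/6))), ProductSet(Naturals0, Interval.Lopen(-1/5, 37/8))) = Union(ProductSet(Interval(-2/5, 5/4), Interval.Lopen(3*sqrt(11), 91/6)), ProductSet(Naturals0, Interval.Lopen(-1/5, 37/8)))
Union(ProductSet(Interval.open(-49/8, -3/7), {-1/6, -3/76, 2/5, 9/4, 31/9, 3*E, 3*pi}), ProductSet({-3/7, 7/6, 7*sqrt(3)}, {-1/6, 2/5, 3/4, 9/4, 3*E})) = Union(ProductSet({-3/7, 7/6, 7*sqrt(3)}, {-1/6, 2/5, 3/4, 9/4, 3*E}), ProductSet(Interval.open(-49/8, -3/7), {-1/6, -3/76, 2/5, 9/4, 31/9, 3*E, 3*pi}))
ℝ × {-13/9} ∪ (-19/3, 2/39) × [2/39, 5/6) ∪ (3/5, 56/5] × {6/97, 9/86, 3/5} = (ℝ × {-13/9}) ∪ ((3/5, 56/5] × {6/97, 9/86, 3/5}) ∪ ((-19/3, 2/39) × [2/39, 5/6))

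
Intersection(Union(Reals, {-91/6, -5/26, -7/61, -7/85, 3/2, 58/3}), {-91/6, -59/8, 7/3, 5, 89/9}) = {-91/6, -59/8, 7/3, 5, 89/9}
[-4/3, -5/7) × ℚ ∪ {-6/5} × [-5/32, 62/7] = ([-4/3, -5/7) × ℚ) ∪ ({-6/5} × [-5/32, 62/7])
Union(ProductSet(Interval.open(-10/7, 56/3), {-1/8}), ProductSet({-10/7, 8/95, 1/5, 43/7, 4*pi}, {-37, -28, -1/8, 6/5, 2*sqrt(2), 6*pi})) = Union(ProductSet({-10/7, 8/95, 1/5, 43/7, 4*pi}, {-37, -28, -1/8, 6/5, 2*sqrt(2), 6*pi}), ProductSet(Interval.open(-10/7, 56/3), {-1/8}))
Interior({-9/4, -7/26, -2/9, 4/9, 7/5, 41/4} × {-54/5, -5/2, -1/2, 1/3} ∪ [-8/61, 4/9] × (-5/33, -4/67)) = (-8/61, 4/9) × (-5/33, -4/67)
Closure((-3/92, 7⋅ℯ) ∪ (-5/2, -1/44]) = [-5/2, 7⋅ℯ]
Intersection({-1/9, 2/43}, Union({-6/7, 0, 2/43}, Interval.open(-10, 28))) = {-1/9, 2/43}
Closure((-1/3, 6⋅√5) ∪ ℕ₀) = [-1/3, 6⋅√5] ∪ ℕ₀ ∪ (ℕ₀ \ (-1/3, 6⋅√5))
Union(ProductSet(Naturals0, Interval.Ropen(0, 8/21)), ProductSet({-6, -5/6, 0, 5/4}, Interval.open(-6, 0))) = Union(ProductSet({-6, -5/6, 0, 5/4}, Interval.open(-6, 0)), ProductSet(Naturals0, Interval.Ropen(0, 8/21)))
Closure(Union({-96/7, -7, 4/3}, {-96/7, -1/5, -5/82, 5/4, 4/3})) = {-96/7, -7, -1/5, -5/82, 5/4, 4/3}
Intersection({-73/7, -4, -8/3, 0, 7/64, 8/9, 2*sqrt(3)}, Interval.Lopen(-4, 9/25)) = {-8/3, 0, 7/64}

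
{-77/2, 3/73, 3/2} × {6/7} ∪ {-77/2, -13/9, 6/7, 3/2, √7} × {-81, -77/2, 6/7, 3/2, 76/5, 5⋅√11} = ({-77/2, 3/73, 3/2} × {6/7}) ∪ ({-77/2, -13/9, 6/7, 3/2, √7} × {-81, -77/2, 6/7, 3/2, 76/5, 5⋅√11})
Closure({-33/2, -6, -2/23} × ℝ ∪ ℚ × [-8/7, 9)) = ({-33/2, -6, -2/23} × ℝ) ∪ (ℝ × [-8/7, 9])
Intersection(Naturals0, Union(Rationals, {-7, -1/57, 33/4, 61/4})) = Naturals0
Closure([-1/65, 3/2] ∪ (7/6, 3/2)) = [-1/65, 3/2]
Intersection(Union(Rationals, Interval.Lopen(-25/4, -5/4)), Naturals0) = Naturals0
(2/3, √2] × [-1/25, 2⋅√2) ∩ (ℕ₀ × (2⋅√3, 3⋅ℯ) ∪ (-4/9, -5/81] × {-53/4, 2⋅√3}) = ∅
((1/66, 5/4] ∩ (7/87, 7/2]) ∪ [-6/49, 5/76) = [-6/49, 5/76) ∪ (7/87, 5/4]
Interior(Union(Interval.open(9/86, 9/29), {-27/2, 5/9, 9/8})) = Interval.open(9/86, 9/29)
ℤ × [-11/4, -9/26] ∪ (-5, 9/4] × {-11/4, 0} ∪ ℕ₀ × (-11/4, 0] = (ℤ × [-11/4, -9/26]) ∪ (ℕ₀ × (-11/4, 0]) ∪ ((-5, 9/4] × {-11/4, 0})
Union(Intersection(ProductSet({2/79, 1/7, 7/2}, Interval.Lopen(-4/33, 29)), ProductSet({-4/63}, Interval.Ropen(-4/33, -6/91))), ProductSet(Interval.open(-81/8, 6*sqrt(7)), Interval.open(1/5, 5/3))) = ProductSet(Interval.open(-81/8, 6*sqrt(7)), Interval.open(1/5, 5/3))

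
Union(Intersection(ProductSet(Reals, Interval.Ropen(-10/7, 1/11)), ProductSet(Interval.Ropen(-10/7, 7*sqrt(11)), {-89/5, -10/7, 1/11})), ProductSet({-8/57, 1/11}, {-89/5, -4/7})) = Union(ProductSet({-8/57, 1/11}, {-89/5, -4/7}), ProductSet(Interval.Ropen(-10/7, 7*sqrt(11)), {-10/7}))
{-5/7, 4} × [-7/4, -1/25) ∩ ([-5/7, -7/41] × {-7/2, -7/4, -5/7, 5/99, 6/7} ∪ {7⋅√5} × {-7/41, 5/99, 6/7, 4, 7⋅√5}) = {-5/7} × {-7/4, -5/7}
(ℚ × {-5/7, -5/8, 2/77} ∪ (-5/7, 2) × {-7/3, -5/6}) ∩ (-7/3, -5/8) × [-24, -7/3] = (-5/7, -5/8) × {-7/3}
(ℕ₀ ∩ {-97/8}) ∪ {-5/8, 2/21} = {-5/8, 2/21}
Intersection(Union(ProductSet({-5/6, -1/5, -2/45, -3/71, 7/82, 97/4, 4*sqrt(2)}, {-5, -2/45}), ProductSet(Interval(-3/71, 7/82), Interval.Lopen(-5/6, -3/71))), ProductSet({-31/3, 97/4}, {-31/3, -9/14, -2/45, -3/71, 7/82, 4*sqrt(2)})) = ProductSet({97/4}, {-2/45})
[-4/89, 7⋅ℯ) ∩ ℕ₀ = {0, 1, …, 19}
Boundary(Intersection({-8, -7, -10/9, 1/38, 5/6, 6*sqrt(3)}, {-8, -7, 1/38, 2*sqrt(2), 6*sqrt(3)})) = {-8, -7, 1/38, 6*sqrt(3)}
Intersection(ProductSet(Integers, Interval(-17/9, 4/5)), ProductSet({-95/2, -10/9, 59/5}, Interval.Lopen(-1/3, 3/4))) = EmptySet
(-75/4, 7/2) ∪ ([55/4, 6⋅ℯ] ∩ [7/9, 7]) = (-75/4, 7/2)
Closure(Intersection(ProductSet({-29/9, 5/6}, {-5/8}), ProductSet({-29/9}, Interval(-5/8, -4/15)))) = ProductSet({-29/9}, {-5/8})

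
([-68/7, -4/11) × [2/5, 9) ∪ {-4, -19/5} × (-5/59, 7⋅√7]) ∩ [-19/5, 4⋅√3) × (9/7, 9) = [-19/5, -4/11) × (9/7, 9)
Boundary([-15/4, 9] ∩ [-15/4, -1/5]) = {-15/4, -1/5}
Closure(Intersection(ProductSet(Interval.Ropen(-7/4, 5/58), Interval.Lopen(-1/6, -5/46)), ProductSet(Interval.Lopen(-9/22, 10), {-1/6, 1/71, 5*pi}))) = EmptySet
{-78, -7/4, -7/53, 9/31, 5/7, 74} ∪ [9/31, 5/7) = {-78, -7/4, -7/53, 74} ∪ [9/31, 5/7]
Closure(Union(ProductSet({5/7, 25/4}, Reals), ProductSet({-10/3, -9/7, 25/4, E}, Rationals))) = ProductSet({-10/3, -9/7, 5/7, 25/4, E}, Reals)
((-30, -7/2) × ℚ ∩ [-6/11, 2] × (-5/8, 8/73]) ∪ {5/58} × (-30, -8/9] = {5/58} × (-30, -8/9]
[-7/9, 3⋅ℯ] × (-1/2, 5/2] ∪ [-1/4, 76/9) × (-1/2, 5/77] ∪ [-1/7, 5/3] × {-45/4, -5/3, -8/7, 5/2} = ([-1/4, 76/9) × (-1/2, 5/77]) ∪ ([-1/7, 5/3] × {-45/4, -5/3, -8/7, 5/2}) ∪ ([-7/9, 3⋅ℯ] × (-1/2, 5/2])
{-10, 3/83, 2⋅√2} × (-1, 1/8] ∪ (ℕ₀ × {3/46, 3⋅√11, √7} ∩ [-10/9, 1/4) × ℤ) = {-10, 3/83, 2⋅√2} × (-1, 1/8]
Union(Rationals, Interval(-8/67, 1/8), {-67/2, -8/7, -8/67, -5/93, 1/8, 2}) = Union(Interval(-8/67, 1/8), Rationals)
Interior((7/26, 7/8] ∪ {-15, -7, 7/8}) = (7/26, 7/8)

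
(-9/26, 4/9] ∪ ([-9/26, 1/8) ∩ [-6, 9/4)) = [-9/26, 4/9]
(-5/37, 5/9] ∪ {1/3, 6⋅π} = (-5/37, 5/9] ∪ {6⋅π}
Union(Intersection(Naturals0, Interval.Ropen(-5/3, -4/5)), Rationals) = Rationals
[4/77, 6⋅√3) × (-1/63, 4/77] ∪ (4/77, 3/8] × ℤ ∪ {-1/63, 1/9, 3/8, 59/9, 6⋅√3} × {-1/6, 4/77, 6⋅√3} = ((4/77, 3/8] × ℤ) ∪ ([4/77, 6⋅√3) × (-1/63, 4/77]) ∪ ({-1/63, 1/9, 3/8, 59/9, 6⋅√3} × {-1/6, 4/77, 6⋅√3})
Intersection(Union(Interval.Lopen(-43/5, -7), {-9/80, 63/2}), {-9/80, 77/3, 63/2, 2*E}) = {-9/80, 63/2}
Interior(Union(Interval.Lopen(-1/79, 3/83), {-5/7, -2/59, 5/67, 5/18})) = Interval.open(-1/79, 3/83)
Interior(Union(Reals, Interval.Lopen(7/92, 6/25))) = Interval(-oo, oo)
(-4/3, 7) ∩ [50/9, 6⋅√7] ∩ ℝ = [50/9, 7)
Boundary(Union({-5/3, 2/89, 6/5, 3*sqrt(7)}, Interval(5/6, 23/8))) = {-5/3, 2/89, 5/6, 23/8, 3*sqrt(7)}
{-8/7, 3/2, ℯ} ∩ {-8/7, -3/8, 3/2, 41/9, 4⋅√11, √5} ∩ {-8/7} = {-8/7}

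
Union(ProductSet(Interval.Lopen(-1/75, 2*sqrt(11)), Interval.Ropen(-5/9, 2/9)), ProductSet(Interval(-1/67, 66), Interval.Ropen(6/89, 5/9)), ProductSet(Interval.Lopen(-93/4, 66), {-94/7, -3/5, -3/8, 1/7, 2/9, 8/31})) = Union(ProductSet(Interval.Lopen(-93/4, 66), {-94/7, -3/5, -3/8, 1/7, 2/9, 8/31}), ProductSet(Interval(-1/67, 66), Interval.Ropen(6/89, 5/9)), ProductSet(Interval.Lopen(-1/75, 2*sqrt(11)), Interval.Ropen(-5/9, 2/9)))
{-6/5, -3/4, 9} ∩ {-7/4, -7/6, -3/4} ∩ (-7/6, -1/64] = {-3/4}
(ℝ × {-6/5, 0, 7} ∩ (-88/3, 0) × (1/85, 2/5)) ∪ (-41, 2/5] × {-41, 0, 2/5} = (-41, 2/5] × {-41, 0, 2/5}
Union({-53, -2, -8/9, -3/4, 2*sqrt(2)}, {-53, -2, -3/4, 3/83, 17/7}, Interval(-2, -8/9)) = Union({-53, -3/4, 3/83, 17/7, 2*sqrt(2)}, Interval(-2, -8/9))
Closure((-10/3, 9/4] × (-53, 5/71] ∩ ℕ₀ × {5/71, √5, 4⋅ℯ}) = {0, 1, 2} × {5/71}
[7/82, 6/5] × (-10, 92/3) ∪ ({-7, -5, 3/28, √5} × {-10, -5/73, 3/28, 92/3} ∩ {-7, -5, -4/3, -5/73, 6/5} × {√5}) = [7/82, 6/5] × (-10, 92/3)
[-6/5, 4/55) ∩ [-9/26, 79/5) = [-9/26, 4/55)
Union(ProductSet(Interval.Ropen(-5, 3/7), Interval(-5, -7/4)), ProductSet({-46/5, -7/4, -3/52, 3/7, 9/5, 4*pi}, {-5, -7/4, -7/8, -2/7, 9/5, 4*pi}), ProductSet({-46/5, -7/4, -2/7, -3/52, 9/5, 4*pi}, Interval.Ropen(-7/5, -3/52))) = Union(ProductSet({-46/5, -7/4, -2/7, -3/52, 9/5, 4*pi}, Interval.Ropen(-7/5, -3/52)), ProductSet({-46/5, -7/4, -3/52, 3/7, 9/5, 4*pi}, {-5, -7/4, -7/8, -2/7, 9/5, 4*pi}), ProductSet(Interval.Ropen(-5, 3/7), Interval(-5, -7/4)))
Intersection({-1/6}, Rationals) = {-1/6}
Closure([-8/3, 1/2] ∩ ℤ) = {-2, -1, 0}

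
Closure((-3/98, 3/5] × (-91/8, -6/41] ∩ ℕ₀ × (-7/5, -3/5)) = {0} × [-7/5, -3/5]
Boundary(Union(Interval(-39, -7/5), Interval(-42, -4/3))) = {-42, -4/3}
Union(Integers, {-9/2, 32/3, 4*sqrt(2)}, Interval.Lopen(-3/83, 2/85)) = Union({-9/2, 32/3, 4*sqrt(2)}, Integers, Interval.Lopen(-3/83, 2/85))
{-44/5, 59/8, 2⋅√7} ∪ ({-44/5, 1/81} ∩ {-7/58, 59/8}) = {-44/5, 59/8, 2⋅√7}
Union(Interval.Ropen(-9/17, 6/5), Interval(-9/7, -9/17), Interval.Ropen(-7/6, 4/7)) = Interval.Ropen(-9/7, 6/5)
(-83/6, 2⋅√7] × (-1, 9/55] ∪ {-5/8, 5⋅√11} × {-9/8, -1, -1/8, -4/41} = ({-5/8, 5⋅√11} × {-9/8, -1, -1/8, -4/41}) ∪ ((-83/6, 2⋅√7] × (-1, 9/55])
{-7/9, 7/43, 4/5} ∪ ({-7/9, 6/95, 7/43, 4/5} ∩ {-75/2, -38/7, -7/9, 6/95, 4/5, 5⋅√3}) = {-7/9, 6/95, 7/43, 4/5}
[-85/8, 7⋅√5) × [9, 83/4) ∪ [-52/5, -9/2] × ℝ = ([-52/5, -9/2] × ℝ) ∪ ([-85/8, 7⋅√5) × [9, 83/4))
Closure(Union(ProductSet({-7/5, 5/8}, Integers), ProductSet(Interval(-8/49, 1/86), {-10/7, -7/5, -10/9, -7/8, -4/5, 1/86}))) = Union(ProductSet({-7/5, 5/8}, Integers), ProductSet(Interval(-8/49, 1/86), {-10/7, -7/5, -10/9, -7/8, -4/5, 1/86}))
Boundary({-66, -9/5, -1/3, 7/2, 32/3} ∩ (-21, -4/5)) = {-9/5}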